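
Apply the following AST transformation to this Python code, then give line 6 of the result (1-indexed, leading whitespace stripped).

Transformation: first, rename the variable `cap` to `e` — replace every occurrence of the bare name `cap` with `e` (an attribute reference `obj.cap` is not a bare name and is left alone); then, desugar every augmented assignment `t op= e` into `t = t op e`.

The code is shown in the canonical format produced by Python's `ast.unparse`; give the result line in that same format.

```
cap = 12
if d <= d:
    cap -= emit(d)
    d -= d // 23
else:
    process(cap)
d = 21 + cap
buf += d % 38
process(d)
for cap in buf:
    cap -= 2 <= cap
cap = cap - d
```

Transformed code:
e = 12
if d <= d:
    e = e - emit(d)
    d = d - d // 23
else:
    process(e)
d = 21 + e
buf = buf + d % 38
process(d)
for e in buf:
    e = e - (2 <= e)
e = e - d

process(e)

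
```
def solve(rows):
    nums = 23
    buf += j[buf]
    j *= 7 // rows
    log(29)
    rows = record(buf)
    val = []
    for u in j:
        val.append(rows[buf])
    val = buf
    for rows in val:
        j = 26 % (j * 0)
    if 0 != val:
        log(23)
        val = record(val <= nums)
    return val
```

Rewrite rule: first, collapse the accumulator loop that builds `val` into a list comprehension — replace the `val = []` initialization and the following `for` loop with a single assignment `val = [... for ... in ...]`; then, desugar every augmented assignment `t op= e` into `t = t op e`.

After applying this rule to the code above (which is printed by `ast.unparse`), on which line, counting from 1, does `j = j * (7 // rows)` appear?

Transformed code:
def solve(rows):
    nums = 23
    buf = buf + j[buf]
    j = j * (7 // rows)
    log(29)
    rows = record(buf)
    val = [rows[buf] for u in j]
    val = buf
    for rows in val:
        j = 26 % (j * 0)
    if 0 != val:
        log(23)
        val = record(val <= nums)
    return val

4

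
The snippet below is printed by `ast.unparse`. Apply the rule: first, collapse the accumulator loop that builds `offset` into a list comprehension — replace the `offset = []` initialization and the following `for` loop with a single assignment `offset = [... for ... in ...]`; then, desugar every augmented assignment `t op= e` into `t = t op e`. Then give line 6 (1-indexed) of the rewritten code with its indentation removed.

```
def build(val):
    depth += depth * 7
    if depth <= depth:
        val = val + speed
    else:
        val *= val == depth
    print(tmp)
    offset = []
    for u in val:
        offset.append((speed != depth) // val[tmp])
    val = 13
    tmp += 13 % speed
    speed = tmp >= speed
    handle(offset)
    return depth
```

val = val * (val == depth)

Transformed code:
def build(val):
    depth = depth + depth * 7
    if depth <= depth:
        val = val + speed
    else:
        val = val * (val == depth)
    print(tmp)
    offset = [(speed != depth) // val[tmp] for u in val]
    val = 13
    tmp = tmp + 13 % speed
    speed = tmp >= speed
    handle(offset)
    return depth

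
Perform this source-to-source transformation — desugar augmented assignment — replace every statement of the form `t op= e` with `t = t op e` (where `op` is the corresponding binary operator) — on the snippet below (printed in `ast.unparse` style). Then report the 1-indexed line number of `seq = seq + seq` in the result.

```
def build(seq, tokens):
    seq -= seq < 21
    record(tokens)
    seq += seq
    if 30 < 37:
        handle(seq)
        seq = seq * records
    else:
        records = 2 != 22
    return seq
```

4

Transformed code:
def build(seq, tokens):
    seq = seq - (seq < 21)
    record(tokens)
    seq = seq + seq
    if 30 < 37:
        handle(seq)
        seq = seq * records
    else:
        records = 2 != 22
    return seq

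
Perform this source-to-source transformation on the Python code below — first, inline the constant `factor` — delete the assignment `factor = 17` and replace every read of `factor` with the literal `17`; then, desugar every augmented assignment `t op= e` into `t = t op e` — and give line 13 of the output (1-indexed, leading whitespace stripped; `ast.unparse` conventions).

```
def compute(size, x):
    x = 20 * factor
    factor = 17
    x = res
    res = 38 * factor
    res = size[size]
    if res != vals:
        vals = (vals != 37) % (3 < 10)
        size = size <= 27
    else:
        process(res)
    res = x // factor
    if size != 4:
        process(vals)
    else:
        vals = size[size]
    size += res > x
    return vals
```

process(vals)

Transformed code:
def compute(size, x):
    x = 20 * 17
    x = res
    res = 38 * 17
    res = size[size]
    if res != vals:
        vals = (vals != 37) % (3 < 10)
        size = size <= 27
    else:
        process(res)
    res = x // 17
    if size != 4:
        process(vals)
    else:
        vals = size[size]
    size = size + (res > x)
    return vals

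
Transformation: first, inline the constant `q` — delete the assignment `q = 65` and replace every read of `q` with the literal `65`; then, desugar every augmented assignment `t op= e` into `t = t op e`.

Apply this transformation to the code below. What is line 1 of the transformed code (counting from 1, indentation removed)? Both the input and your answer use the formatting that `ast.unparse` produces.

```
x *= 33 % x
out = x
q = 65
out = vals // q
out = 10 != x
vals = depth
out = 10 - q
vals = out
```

Transformed code:
x = x * (33 % x)
out = x
out = vals // 65
out = 10 != x
vals = depth
out = 10 - 65
vals = out

x = x * (33 % x)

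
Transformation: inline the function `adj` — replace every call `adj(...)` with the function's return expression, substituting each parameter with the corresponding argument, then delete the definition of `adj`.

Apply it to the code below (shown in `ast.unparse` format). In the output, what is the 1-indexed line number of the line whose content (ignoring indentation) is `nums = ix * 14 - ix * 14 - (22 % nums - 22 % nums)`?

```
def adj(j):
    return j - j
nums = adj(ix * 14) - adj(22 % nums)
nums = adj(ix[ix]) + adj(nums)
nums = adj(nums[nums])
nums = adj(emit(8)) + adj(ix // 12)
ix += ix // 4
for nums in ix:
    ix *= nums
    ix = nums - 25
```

1

Transformed code:
nums = ix * 14 - ix * 14 - (22 % nums - 22 % nums)
nums = ix[ix] - ix[ix] + (nums - nums)
nums = nums[nums] - nums[nums]
nums = emit(8) - emit(8) + (ix // 12 - ix // 12)
ix += ix // 4
for nums in ix:
    ix *= nums
    ix = nums - 25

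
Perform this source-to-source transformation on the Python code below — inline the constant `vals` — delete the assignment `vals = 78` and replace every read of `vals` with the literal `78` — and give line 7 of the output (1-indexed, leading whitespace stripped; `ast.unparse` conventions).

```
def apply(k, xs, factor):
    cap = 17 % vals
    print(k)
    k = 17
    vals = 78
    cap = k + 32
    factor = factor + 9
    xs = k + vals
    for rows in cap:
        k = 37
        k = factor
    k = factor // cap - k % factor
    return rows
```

Transformed code:
def apply(k, xs, factor):
    cap = 17 % 78
    print(k)
    k = 17
    cap = k + 32
    factor = factor + 9
    xs = k + 78
    for rows in cap:
        k = 37
        k = factor
    k = factor // cap - k % factor
    return rows

xs = k + 78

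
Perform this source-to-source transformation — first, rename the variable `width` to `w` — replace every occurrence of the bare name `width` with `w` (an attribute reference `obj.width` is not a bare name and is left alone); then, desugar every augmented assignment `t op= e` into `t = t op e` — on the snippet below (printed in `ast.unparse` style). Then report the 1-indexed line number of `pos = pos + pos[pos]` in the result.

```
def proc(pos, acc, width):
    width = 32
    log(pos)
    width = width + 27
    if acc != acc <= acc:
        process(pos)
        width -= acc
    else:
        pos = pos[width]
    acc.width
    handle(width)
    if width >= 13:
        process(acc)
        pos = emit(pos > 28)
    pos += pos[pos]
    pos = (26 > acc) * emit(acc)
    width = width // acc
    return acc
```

15

Transformed code:
def proc(pos, acc, w):
    w = 32
    log(pos)
    w = w + 27
    if acc != acc <= acc:
        process(pos)
        w = w - acc
    else:
        pos = pos[w]
    acc.width
    handle(w)
    if w >= 13:
        process(acc)
        pos = emit(pos > 28)
    pos = pos + pos[pos]
    pos = (26 > acc) * emit(acc)
    w = w // acc
    return acc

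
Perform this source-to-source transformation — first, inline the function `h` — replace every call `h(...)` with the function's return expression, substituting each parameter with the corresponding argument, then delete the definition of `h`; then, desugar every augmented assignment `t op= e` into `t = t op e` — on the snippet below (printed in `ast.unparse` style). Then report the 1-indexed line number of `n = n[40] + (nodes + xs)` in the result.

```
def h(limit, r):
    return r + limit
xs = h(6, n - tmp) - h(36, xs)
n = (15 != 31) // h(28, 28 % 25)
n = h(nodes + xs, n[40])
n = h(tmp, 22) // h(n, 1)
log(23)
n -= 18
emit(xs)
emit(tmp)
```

3

Transformed code:
xs = n - tmp + 6 - (xs + 36)
n = (15 != 31) // (28 % 25 + 28)
n = n[40] + (nodes + xs)
n = (22 + tmp) // (1 + n)
log(23)
n = n - 18
emit(xs)
emit(tmp)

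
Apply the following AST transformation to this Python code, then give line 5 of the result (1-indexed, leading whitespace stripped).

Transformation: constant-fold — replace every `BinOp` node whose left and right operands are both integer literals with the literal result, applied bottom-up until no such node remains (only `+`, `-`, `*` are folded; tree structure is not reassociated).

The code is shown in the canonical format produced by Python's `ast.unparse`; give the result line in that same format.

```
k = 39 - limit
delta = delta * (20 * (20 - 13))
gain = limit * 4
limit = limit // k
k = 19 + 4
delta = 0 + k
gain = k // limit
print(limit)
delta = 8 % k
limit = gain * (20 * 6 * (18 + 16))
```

Transformed code:
k = 39 - limit
delta = delta * 140
gain = limit * 4
limit = limit // k
k = 23
delta = 0 + k
gain = k // limit
print(limit)
delta = 8 % k
limit = gain * 4080

k = 23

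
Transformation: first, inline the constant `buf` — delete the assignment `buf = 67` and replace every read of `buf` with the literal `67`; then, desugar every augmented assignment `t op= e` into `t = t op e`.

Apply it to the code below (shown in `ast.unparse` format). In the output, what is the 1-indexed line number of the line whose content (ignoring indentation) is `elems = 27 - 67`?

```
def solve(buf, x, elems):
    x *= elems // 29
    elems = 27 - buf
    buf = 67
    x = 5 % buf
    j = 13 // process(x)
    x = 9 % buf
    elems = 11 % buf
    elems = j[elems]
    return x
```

3

Transformed code:
def solve(buf, x, elems):
    x = x * (elems // 29)
    elems = 27 - 67
    x = 5 % 67
    j = 13 // process(x)
    x = 9 % 67
    elems = 11 % 67
    elems = j[elems]
    return x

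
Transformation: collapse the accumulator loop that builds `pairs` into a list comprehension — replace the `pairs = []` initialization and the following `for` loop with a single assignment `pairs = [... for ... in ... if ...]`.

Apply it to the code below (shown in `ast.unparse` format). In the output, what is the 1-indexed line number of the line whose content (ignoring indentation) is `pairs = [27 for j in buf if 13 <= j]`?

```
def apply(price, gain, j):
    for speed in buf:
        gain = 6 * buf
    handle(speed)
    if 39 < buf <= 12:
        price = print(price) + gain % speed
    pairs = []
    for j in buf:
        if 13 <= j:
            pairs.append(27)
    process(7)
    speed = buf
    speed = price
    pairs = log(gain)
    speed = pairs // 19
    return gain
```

Transformed code:
def apply(price, gain, j):
    for speed in buf:
        gain = 6 * buf
    handle(speed)
    if 39 < buf <= 12:
        price = print(price) + gain % speed
    pairs = [27 for j in buf if 13 <= j]
    process(7)
    speed = buf
    speed = price
    pairs = log(gain)
    speed = pairs // 19
    return gain

7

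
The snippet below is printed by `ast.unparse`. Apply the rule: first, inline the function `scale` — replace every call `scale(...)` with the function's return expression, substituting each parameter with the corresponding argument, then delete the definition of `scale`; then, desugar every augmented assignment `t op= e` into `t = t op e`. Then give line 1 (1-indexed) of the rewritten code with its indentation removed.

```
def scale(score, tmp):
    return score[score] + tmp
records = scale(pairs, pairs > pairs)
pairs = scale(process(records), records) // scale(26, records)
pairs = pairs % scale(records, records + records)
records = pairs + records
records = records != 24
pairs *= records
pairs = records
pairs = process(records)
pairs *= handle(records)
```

Transformed code:
records = pairs[pairs] + (pairs > pairs)
pairs = (process(records)[process(records)] + records) // (26[26] + records)
pairs = pairs % (records[records] + (records + records))
records = pairs + records
records = records != 24
pairs = pairs * records
pairs = records
pairs = process(records)
pairs = pairs * handle(records)

records = pairs[pairs] + (pairs > pairs)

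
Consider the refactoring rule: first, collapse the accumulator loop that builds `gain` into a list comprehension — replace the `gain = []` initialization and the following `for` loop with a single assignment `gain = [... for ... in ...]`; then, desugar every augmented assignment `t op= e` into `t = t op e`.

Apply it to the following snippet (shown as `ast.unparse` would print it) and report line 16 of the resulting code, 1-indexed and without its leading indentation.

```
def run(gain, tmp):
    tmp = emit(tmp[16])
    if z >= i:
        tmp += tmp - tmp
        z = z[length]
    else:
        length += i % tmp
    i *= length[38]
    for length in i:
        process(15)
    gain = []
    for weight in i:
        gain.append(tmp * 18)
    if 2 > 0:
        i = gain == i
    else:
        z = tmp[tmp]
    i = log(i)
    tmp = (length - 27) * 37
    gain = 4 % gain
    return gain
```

Transformed code:
def run(gain, tmp):
    tmp = emit(tmp[16])
    if z >= i:
        tmp = tmp + (tmp - tmp)
        z = z[length]
    else:
        length = length + i % tmp
    i = i * length[38]
    for length in i:
        process(15)
    gain = [tmp * 18 for weight in i]
    if 2 > 0:
        i = gain == i
    else:
        z = tmp[tmp]
    i = log(i)
    tmp = (length - 27) * 37
    gain = 4 % gain
    return gain

i = log(i)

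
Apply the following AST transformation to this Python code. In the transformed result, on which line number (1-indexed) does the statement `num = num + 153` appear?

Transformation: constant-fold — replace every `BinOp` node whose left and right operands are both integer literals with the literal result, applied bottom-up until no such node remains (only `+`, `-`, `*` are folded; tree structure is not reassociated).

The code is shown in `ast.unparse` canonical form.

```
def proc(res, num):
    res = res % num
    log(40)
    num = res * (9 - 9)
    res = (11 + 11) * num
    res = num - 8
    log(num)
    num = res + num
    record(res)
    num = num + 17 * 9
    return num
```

10

Transformed code:
def proc(res, num):
    res = res % num
    log(40)
    num = res * 0
    res = 22 * num
    res = num - 8
    log(num)
    num = res + num
    record(res)
    num = num + 153
    return num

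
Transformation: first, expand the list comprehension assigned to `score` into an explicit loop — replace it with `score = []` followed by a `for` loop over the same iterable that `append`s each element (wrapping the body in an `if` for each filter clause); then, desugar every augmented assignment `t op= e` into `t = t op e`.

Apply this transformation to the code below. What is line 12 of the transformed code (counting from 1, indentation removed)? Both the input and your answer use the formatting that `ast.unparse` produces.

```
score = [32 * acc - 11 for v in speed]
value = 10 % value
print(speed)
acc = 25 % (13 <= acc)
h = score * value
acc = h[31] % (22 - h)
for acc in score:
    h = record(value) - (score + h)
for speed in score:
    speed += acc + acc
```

Transformed code:
score = []
for v in speed:
    score.append(32 * acc - 11)
value = 10 % value
print(speed)
acc = 25 % (13 <= acc)
h = score * value
acc = h[31] % (22 - h)
for acc in score:
    h = record(value) - (score + h)
for speed in score:
    speed = speed + (acc + acc)

speed = speed + (acc + acc)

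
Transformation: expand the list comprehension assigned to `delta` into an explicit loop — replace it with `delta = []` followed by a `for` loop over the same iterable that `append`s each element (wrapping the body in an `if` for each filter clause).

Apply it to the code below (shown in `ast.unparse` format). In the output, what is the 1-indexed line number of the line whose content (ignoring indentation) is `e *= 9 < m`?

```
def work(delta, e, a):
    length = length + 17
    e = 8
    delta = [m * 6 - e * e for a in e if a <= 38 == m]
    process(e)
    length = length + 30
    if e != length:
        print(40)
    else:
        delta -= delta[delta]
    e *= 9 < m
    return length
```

14

Transformed code:
def work(delta, e, a):
    length = length + 17
    e = 8
    delta = []
    for a in e:
        if a <= 38 == m:
            delta.append(m * 6 - e * e)
    process(e)
    length = length + 30
    if e != length:
        print(40)
    else:
        delta -= delta[delta]
    e *= 9 < m
    return length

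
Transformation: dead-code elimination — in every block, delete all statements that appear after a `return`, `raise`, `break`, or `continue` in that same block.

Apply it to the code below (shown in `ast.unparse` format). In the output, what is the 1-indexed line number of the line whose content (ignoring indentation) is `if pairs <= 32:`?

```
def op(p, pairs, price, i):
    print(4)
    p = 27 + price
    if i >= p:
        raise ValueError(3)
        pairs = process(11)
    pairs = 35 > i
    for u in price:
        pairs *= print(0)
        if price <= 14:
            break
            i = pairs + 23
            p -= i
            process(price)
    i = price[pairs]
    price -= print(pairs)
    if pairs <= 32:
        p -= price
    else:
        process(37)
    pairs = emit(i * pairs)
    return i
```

13

Transformed code:
def op(p, pairs, price, i):
    print(4)
    p = 27 + price
    if i >= p:
        raise ValueError(3)
    pairs = 35 > i
    for u in price:
        pairs *= print(0)
        if price <= 14:
            break
    i = price[pairs]
    price -= print(pairs)
    if pairs <= 32:
        p -= price
    else:
        process(37)
    pairs = emit(i * pairs)
    return i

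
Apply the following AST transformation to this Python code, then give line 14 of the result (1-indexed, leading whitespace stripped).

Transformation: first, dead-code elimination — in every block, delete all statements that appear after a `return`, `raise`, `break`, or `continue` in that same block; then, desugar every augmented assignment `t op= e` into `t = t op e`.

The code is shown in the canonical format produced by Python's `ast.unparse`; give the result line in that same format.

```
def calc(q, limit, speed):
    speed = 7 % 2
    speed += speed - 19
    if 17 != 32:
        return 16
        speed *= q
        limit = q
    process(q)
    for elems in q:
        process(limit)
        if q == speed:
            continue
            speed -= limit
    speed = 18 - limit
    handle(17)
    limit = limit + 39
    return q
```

Transformed code:
def calc(q, limit, speed):
    speed = 7 % 2
    speed = speed + (speed - 19)
    if 17 != 32:
        return 16
    process(q)
    for elems in q:
        process(limit)
        if q == speed:
            continue
    speed = 18 - limit
    handle(17)
    limit = limit + 39
    return q

return q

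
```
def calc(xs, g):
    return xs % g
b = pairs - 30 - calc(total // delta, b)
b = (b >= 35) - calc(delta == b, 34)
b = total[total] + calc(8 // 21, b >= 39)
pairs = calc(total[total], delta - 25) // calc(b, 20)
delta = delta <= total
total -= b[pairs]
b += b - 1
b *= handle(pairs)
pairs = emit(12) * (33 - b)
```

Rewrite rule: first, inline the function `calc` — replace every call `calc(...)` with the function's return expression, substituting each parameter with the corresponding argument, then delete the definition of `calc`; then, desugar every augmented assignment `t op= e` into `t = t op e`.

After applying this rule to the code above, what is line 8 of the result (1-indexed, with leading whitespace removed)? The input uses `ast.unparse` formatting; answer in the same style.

Transformed code:
b = pairs - 30 - total // delta % b
b = (b >= 35) - (delta == b) % 34
b = total[total] + 8 // 21 % (b >= 39)
pairs = total[total] % (delta - 25) // (b % 20)
delta = delta <= total
total = total - b[pairs]
b = b + (b - 1)
b = b * handle(pairs)
pairs = emit(12) * (33 - b)

b = b * handle(pairs)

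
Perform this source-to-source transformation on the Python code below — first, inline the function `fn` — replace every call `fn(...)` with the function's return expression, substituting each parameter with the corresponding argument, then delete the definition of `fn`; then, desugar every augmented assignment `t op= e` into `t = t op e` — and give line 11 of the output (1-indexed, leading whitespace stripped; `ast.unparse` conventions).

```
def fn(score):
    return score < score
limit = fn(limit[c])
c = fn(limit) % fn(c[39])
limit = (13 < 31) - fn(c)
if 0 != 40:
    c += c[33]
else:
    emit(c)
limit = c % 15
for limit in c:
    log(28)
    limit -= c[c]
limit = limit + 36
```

limit = limit - c[c]

Transformed code:
limit = limit[c] < limit[c]
c = (limit < limit) % (c[39] < c[39])
limit = (13 < 31) - (c < c)
if 0 != 40:
    c = c + c[33]
else:
    emit(c)
limit = c % 15
for limit in c:
    log(28)
    limit = limit - c[c]
limit = limit + 36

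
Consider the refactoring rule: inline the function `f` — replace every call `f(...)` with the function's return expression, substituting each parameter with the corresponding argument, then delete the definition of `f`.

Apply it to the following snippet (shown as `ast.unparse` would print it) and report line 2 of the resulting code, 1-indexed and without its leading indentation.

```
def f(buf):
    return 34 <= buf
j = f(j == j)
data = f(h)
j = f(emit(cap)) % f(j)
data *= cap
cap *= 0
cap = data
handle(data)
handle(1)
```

Transformed code:
j = 34 <= (j == j)
data = 34 <= h
j = (34 <= emit(cap)) % (34 <= j)
data *= cap
cap *= 0
cap = data
handle(data)
handle(1)

data = 34 <= h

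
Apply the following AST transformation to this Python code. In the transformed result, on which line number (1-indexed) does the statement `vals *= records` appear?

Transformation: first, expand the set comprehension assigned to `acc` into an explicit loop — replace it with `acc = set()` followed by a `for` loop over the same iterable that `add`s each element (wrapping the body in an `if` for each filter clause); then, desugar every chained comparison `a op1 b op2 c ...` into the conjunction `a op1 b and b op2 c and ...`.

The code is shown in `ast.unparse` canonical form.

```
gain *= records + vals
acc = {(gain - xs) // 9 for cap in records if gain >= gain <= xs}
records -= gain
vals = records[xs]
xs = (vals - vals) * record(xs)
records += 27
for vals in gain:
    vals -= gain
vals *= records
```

12

Transformed code:
gain *= records + vals
acc = set()
for cap in records:
    if gain >= gain and gain <= xs:
        acc.add((gain - xs) // 9)
records -= gain
vals = records[xs]
xs = (vals - vals) * record(xs)
records += 27
for vals in gain:
    vals -= gain
vals *= records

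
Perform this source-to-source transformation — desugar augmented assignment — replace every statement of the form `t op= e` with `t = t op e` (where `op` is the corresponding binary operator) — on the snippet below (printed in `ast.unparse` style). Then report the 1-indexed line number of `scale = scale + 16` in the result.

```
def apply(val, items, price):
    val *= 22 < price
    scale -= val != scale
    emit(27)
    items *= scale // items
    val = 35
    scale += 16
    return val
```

Transformed code:
def apply(val, items, price):
    val = val * (22 < price)
    scale = scale - (val != scale)
    emit(27)
    items = items * (scale // items)
    val = 35
    scale = scale + 16
    return val

7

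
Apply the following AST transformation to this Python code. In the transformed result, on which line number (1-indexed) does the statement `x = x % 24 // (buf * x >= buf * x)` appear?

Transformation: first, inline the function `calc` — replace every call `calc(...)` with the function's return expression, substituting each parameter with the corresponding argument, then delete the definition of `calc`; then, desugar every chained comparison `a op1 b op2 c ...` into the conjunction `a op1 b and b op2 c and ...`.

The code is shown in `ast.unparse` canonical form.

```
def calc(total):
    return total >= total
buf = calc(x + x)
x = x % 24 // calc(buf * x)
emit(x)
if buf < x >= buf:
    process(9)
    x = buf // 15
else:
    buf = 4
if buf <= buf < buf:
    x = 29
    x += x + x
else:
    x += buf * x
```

Transformed code:
buf = x + x >= x + x
x = x % 24 // (buf * x >= buf * x)
emit(x)
if buf < x and x >= buf:
    process(9)
    x = buf // 15
else:
    buf = 4
if buf <= buf and buf < buf:
    x = 29
    x += x + x
else:
    x += buf * x

2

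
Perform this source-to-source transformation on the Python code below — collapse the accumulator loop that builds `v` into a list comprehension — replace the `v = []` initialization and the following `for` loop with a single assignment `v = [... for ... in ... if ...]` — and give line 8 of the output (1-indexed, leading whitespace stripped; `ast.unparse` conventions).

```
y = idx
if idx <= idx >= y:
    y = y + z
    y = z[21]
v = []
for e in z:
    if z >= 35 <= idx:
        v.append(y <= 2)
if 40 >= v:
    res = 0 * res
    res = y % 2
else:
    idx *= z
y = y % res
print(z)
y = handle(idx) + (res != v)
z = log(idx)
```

res = y % 2

Transformed code:
y = idx
if idx <= idx >= y:
    y = y + z
    y = z[21]
v = [y <= 2 for e in z if z >= 35 <= idx]
if 40 >= v:
    res = 0 * res
    res = y % 2
else:
    idx *= z
y = y % res
print(z)
y = handle(idx) + (res != v)
z = log(idx)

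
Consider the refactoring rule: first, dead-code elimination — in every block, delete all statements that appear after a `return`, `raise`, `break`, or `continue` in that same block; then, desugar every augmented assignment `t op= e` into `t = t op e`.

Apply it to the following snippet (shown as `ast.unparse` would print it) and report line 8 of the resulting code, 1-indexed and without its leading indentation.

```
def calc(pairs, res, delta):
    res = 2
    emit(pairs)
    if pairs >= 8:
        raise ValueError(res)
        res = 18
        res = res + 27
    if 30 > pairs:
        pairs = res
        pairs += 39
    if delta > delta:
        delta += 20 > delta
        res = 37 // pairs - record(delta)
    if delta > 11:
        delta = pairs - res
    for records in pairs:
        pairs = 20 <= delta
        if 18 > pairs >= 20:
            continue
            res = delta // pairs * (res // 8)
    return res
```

pairs = pairs + 39

Transformed code:
def calc(pairs, res, delta):
    res = 2
    emit(pairs)
    if pairs >= 8:
        raise ValueError(res)
    if 30 > pairs:
        pairs = res
        pairs = pairs + 39
    if delta > delta:
        delta = delta + (20 > delta)
        res = 37 // pairs - record(delta)
    if delta > 11:
        delta = pairs - res
    for records in pairs:
        pairs = 20 <= delta
        if 18 > pairs >= 20:
            continue
    return res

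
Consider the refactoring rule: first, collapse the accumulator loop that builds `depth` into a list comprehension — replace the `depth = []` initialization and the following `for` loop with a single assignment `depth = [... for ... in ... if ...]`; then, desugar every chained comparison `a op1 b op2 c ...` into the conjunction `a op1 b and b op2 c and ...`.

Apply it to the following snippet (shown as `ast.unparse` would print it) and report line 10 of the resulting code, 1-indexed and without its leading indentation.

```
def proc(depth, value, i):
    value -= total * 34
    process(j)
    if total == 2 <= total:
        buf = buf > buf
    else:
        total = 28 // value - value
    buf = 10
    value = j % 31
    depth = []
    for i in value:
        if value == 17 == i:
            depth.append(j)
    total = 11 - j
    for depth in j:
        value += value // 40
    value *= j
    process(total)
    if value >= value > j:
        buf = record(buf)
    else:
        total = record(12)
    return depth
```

depth = [j for i in value if value == 17 and 17 == i]

Transformed code:
def proc(depth, value, i):
    value -= total * 34
    process(j)
    if total == 2 and 2 <= total:
        buf = buf > buf
    else:
        total = 28 // value - value
    buf = 10
    value = j % 31
    depth = [j for i in value if value == 17 and 17 == i]
    total = 11 - j
    for depth in j:
        value += value // 40
    value *= j
    process(total)
    if value >= value and value > j:
        buf = record(buf)
    else:
        total = record(12)
    return depth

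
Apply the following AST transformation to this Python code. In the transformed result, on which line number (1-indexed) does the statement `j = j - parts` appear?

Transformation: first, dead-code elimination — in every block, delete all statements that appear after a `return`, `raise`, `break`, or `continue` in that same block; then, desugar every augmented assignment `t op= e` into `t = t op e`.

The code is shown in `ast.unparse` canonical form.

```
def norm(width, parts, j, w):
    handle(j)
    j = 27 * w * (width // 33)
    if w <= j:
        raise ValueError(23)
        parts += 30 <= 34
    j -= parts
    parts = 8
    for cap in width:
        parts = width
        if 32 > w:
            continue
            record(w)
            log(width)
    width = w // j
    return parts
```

6

Transformed code:
def norm(width, parts, j, w):
    handle(j)
    j = 27 * w * (width // 33)
    if w <= j:
        raise ValueError(23)
    j = j - parts
    parts = 8
    for cap in width:
        parts = width
        if 32 > w:
            continue
    width = w // j
    return parts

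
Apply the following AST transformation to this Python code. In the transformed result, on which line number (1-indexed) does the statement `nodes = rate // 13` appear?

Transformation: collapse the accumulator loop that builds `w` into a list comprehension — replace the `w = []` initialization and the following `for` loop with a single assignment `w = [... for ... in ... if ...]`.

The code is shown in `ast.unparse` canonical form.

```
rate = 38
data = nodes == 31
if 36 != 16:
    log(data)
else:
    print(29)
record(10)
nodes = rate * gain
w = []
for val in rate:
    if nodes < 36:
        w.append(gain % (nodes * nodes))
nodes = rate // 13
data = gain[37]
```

10

Transformed code:
rate = 38
data = nodes == 31
if 36 != 16:
    log(data)
else:
    print(29)
record(10)
nodes = rate * gain
w = [gain % (nodes * nodes) for val in rate if nodes < 36]
nodes = rate // 13
data = gain[37]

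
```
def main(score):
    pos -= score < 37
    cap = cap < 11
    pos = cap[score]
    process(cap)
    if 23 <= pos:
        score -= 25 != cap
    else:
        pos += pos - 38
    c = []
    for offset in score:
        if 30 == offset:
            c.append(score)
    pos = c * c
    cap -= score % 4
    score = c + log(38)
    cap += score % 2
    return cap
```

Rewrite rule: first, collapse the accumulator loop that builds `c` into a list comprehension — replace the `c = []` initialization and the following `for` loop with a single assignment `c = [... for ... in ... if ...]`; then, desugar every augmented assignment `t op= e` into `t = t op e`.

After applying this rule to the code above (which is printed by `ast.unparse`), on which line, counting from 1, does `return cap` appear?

15

Transformed code:
def main(score):
    pos = pos - (score < 37)
    cap = cap < 11
    pos = cap[score]
    process(cap)
    if 23 <= pos:
        score = score - (25 != cap)
    else:
        pos = pos + (pos - 38)
    c = [score for offset in score if 30 == offset]
    pos = c * c
    cap = cap - score % 4
    score = c + log(38)
    cap = cap + score % 2
    return cap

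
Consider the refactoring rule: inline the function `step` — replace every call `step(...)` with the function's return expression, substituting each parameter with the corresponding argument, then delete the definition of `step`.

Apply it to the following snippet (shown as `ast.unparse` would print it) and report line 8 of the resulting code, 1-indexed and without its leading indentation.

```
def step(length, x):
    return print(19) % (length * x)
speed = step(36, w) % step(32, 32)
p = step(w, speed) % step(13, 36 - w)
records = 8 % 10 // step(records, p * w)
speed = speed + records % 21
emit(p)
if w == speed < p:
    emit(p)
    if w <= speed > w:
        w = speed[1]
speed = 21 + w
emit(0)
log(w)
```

if w <= speed > w:

Transformed code:
speed = print(19) % (36 * w) % (print(19) % (32 * 32))
p = print(19) % (w * speed) % (print(19) % (13 * (36 - w)))
records = 8 % 10 // (print(19) % (records * (p * w)))
speed = speed + records % 21
emit(p)
if w == speed < p:
    emit(p)
    if w <= speed > w:
        w = speed[1]
speed = 21 + w
emit(0)
log(w)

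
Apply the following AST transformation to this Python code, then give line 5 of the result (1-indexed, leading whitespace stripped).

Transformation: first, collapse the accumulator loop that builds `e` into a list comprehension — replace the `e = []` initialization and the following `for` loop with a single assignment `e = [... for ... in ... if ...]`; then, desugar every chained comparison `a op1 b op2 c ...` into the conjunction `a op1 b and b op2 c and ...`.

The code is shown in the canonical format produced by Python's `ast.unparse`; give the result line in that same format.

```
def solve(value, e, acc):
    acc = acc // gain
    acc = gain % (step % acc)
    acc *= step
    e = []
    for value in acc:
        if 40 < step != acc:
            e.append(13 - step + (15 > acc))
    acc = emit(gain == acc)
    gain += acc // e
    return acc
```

Transformed code:
def solve(value, e, acc):
    acc = acc // gain
    acc = gain % (step % acc)
    acc *= step
    e = [13 - step + (15 > acc) for value in acc if 40 < step and step != acc]
    acc = emit(gain == acc)
    gain += acc // e
    return acc

e = [13 - step + (15 > acc) for value in acc if 40 < step and step != acc]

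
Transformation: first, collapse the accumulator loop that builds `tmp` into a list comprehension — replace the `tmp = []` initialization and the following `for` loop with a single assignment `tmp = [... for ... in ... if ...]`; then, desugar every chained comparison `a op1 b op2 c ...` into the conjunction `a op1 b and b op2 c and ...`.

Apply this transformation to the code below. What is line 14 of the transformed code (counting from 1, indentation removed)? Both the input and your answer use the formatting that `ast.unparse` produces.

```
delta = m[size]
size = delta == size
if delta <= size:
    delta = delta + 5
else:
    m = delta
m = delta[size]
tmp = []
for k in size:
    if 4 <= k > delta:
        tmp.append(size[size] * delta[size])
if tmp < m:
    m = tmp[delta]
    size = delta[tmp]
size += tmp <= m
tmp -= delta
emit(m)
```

Transformed code:
delta = m[size]
size = delta == size
if delta <= size:
    delta = delta + 5
else:
    m = delta
m = delta[size]
tmp = [size[size] * delta[size] for k in size if 4 <= k and k > delta]
if tmp < m:
    m = tmp[delta]
    size = delta[tmp]
size += tmp <= m
tmp -= delta
emit(m)

emit(m)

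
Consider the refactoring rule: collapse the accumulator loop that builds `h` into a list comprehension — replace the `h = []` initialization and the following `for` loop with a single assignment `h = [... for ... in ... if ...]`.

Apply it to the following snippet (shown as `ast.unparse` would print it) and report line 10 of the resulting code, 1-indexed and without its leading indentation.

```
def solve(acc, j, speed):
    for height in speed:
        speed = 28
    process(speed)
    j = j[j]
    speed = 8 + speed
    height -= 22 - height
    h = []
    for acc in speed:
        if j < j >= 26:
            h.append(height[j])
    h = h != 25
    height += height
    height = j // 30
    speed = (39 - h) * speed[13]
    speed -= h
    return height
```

Transformed code:
def solve(acc, j, speed):
    for height in speed:
        speed = 28
    process(speed)
    j = j[j]
    speed = 8 + speed
    height -= 22 - height
    h = [height[j] for acc in speed if j < j >= 26]
    h = h != 25
    height += height
    height = j // 30
    speed = (39 - h) * speed[13]
    speed -= h
    return height

height += height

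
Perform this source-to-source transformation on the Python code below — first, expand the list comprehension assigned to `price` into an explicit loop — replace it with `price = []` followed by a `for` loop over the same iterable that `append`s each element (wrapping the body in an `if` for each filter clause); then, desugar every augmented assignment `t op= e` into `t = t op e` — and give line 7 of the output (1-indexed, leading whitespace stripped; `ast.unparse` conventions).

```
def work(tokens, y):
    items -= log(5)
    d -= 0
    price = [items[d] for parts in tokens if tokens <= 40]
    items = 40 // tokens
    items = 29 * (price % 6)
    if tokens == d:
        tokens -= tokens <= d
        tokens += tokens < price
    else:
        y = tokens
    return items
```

Transformed code:
def work(tokens, y):
    items = items - log(5)
    d = d - 0
    price = []
    for parts in tokens:
        if tokens <= 40:
            price.append(items[d])
    items = 40 // tokens
    items = 29 * (price % 6)
    if tokens == d:
        tokens = tokens - (tokens <= d)
        tokens = tokens + (tokens < price)
    else:
        y = tokens
    return items

price.append(items[d])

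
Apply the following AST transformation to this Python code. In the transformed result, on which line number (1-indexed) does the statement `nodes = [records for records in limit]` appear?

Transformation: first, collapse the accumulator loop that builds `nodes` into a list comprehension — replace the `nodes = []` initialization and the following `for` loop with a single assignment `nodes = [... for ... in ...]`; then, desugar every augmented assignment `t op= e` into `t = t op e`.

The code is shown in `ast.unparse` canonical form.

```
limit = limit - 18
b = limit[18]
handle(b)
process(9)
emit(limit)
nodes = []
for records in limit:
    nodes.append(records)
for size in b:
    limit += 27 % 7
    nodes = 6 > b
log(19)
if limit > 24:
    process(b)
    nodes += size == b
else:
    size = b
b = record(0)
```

6

Transformed code:
limit = limit - 18
b = limit[18]
handle(b)
process(9)
emit(limit)
nodes = [records for records in limit]
for size in b:
    limit = limit + 27 % 7
    nodes = 6 > b
log(19)
if limit > 24:
    process(b)
    nodes = nodes + (size == b)
else:
    size = b
b = record(0)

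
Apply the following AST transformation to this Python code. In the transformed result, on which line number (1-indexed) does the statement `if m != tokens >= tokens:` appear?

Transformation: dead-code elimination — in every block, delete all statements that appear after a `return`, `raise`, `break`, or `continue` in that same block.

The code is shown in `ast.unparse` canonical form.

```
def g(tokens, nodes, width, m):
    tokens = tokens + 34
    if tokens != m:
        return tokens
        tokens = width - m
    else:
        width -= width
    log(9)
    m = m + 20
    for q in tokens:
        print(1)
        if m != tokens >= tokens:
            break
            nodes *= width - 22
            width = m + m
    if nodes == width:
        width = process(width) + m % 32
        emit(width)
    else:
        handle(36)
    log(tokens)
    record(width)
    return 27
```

Transformed code:
def g(tokens, nodes, width, m):
    tokens = tokens + 34
    if tokens != m:
        return tokens
    else:
        width -= width
    log(9)
    m = m + 20
    for q in tokens:
        print(1)
        if m != tokens >= tokens:
            break
    if nodes == width:
        width = process(width) + m % 32
        emit(width)
    else:
        handle(36)
    log(tokens)
    record(width)
    return 27

11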